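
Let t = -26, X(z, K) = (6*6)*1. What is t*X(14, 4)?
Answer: -936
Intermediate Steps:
X(z, K) = 36 (X(z, K) = 36*1 = 36)
t*X(14, 4) = -26*36 = -936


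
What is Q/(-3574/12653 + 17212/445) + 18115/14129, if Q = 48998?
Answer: 1950964732508880/1527295490887 ≈ 1277.4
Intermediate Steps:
Q/(-3574/12653 + 17212/445) + 18115/14129 = 48998/(-3574/12653 + 17212/445) + 18115/14129 = 48998/(216193006/5630585) + 18115/14129 = 48998*(5630585/216193006) + 18115/14129 = 137943701915/108096503 + 18115/14129 = 1950964732508880/1527295490887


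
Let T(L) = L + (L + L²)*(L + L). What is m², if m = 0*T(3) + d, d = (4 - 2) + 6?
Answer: 64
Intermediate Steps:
T(L) = L + 2*L*(L + L²) (T(L) = L + (L + L²)*(2*L) = L + 2*L*(L + L²))
d = 8 (d = 2 + 6 = 8)
m = 8 (m = 0*(3*(1 + 2*3 + 2*3²)) + 8 = 0*(3*(1 + 6 + 2*9)) + 8 = 0*(3*(1 + 6 + 18)) + 8 = 0*(3*25) + 8 = 0*75 + 8 = 0 + 8 = 8)
m² = 8² = 64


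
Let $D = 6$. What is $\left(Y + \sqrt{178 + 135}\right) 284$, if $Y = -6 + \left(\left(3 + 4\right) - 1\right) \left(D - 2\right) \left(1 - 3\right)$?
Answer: $-15336 + 284 \sqrt{313} \approx -10312.0$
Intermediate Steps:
$Y = -54$ ($Y = -6 + \left(\left(3 + 4\right) - 1\right) \left(6 - 2\right) \left(1 - 3\right) = -6 + \left(7 - 1\right) 4 \left(-2\right) = -6 + 6 \left(-8\right) = -6 - 48 = -54$)
$\left(Y + \sqrt{178 + 135}\right) 284 = \left(-54 + \sqrt{178 + 135}\right) 284 = \left(-54 + \sqrt{313}\right) 284 = -15336 + 284 \sqrt{313}$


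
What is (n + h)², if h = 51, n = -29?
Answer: 484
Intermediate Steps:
(n + h)² = (-29 + 51)² = 22² = 484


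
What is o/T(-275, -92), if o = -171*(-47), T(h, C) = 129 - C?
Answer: 8037/221 ≈ 36.367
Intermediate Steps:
o = 8037
o/T(-275, -92) = 8037/(129 - 1*(-92)) = 8037/(129 + 92) = 8037/221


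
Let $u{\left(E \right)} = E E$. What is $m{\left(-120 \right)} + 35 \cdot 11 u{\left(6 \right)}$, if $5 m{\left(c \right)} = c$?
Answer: $13836$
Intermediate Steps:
$m{\left(c \right)} = \frac{c}{5}$
$u{\left(E \right)} = E^{2}$
$m{\left(-120 \right)} + 35 \cdot 11 u{\left(6 \right)} = \frac{1}{5} \left(-120\right) + 35 \cdot 11 \cdot 6^{2} = -24 + 385 \cdot 36 = -24 + 13860 = 13836$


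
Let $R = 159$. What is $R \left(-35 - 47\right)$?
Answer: $-13038$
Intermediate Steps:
$R \left(-35 - 47\right) = 159 \left(-35 - 47\right) = 159 \left(-82\right) = -13038$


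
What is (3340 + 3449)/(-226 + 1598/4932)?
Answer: -16741674/556517 ≈ -30.083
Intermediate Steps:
(3340 + 3449)/(-226 + 1598/4932) = 6789/(-226 + 1598*(1/4932)) = 6789/(-226 + 799/2466) = 6789/(-556517/2466) = 6789*(-2466/556517) = -16741674/556517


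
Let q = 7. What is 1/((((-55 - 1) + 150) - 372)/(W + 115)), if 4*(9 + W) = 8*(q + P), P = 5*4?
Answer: -80/139 ≈ -0.57554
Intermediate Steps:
P = 20
W = 45 (W = -9 + (8*(7 + 20))/4 = -9 + (8*27)/4 = -9 + (1/4)*216 = -9 + 54 = 45)
1/((((-55 - 1) + 150) - 372)/(W + 115)) = 1/((((-55 - 1) + 150) - 372)/(45 + 115)) = 1/(((-56 + 150) - 372)/160) = 1/((94 - 372)*(1/160)) = 1/(-278*1/160) = 1/(-139/80) = -80/139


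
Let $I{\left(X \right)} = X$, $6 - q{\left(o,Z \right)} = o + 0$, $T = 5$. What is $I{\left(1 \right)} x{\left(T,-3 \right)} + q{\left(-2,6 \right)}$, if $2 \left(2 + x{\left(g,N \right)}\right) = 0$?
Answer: $6$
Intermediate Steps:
$q{\left(o,Z \right)} = 6 - o$ ($q{\left(o,Z \right)} = 6 - \left(o + 0\right) = 6 - o$)
$x{\left(g,N \right)} = -2$ ($x{\left(g,N \right)} = -2 + \frac{1}{2} \cdot 0 = -2 + 0 = -2$)
$I{\left(1 \right)} x{\left(T,-3 \right)} + q{\left(-2,6 \right)} = 1 \left(-2\right) + \left(6 - -2\right) = -2 + \left(6 + 2\right) = -2 + 8 = 6$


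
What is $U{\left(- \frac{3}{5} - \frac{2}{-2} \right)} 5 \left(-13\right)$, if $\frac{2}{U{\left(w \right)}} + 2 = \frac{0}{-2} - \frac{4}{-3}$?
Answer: $195$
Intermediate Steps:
$U{\left(w \right)} = -3$ ($U{\left(w \right)} = \frac{2}{-2 + \left(\frac{0}{-2} - \frac{4}{-3}\right)} = \frac{2}{-2 + \left(0 \left(- \frac{1}{2}\right) - - \frac{4}{3}\right)} = \frac{2}{-2 + \left(0 + \frac{4}{3}\right)} = \frac{2}{-2 + \frac{4}{3}} = \frac{2}{- \frac{2}{3}} = 2 \left(- \frac{3}{2}\right) = -3$)
$U{\left(- \frac{3}{5} - \frac{2}{-2} \right)} 5 \left(-13\right) = \left(-3\right) 5 \left(-13\right) = \left(-15\right) \left(-13\right) = 195$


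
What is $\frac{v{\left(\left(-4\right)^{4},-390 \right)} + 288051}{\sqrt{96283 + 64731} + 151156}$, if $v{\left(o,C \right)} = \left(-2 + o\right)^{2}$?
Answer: $\frac{16218082}{6953127} - \frac{2467969 \sqrt{3286}}{22847975322} \approx 2.3263$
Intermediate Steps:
$\frac{v{\left(\left(-4\right)^{4},-390 \right)} + 288051}{\sqrt{96283 + 64731} + 151156} = \frac{\left(-2 + \left(-4\right)^{4}\right)^{2} + 288051}{\sqrt{96283 + 64731} + 151156} = \frac{\left(-2 + 256\right)^{2} + 288051}{\sqrt{161014} + 151156} = \frac{254^{2} + 288051}{7 \sqrt{3286} + 151156} = \frac{64516 + 288051}{151156 + 7 \sqrt{3286}} = \frac{352567}{151156 + 7 \sqrt{3286}}$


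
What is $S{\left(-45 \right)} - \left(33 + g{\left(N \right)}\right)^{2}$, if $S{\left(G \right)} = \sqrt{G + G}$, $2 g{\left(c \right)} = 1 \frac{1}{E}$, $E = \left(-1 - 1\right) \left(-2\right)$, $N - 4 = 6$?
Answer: $- \frac{70225}{64} + 3 i \sqrt{10} \approx -1097.3 + 9.4868 i$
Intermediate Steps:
$N = 10$ ($N = 4 + 6 = 10$)
$E = 4$ ($E = \left(-1 - 1\right) \left(-2\right) = \left(-2\right) \left(-2\right) = 4$)
$g{\left(c \right)} = \frac{1}{8}$ ($g{\left(c \right)} = \frac{1 \cdot \frac{1}{4}}{2} = \frac{1}{2} \cdot \frac{1}{4} = \frac{1}{8}$)
$S{\left(G \right)} = \sqrt{2} \sqrt{G}$ ($S{\left(G \right)} = \sqrt{2 G} = \sqrt{2} \sqrt{G}$)
$S{\left(-45 \right)} - \left(33 + g{\left(N \right)}\right)^{2} = \sqrt{2} \sqrt{-45} - \left(33 + \frac{1}{8}\right)^{2} = \sqrt{2} \cdot 3 i \sqrt{5} - \left(\frac{265}{8}\right)^{2} = 3 i \sqrt{10} - \frac{70225}{64} = - \frac{70225}{64} + 3 i \sqrt{10}$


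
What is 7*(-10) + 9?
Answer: -61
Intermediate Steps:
7*(-10) + 9 = -70 + 9 = -61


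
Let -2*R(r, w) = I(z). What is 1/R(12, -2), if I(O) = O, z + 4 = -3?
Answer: 2/7 ≈ 0.28571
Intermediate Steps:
z = -7 (z = -4 - 3 = -7)
R(r, w) = 7/2 (R(r, w) = -½*(-7) = 7/2)
1/R(12, -2) = 1/(7/2) = 2/7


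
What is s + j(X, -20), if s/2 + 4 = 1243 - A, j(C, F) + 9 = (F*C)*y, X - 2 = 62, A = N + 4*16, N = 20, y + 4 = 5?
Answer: 1021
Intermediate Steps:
y = 1 (y = -4 + 5 = 1)
A = 84 (A = 20 + 4*16 = 20 + 64 = 84)
X = 64 (X = 2 + 62 = 64)
j(C, F) = -9 + C*F (j(C, F) = -9 + (F*C)*1 = -9 + (C*F)*1 = -9 + C*F)
s = 2310 (s = -8 + 2*(1243 - 1*84) = -8 + 2*(1243 - 84) = -8 + 2*1159 = -8 + 2318 = 2310)
s + j(X, -20) = 2310 + (-9 + 64*(-20)) = 2310 + (-9 - 1280) = 2310 - 1289 = 1021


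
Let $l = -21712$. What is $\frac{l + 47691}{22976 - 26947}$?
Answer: $- \frac{25979}{3971} \approx -6.5422$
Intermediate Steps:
$\frac{l + 47691}{22976 - 26947} = \frac{-21712 + 47691}{22976 - 26947} = \frac{25979}{-3971} = 25979 \left(- \frac{1}{3971}\right) = - \frac{25979}{3971}$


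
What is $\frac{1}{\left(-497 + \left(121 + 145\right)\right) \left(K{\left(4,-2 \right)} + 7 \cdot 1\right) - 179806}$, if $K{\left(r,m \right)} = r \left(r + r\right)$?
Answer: $- \frac{1}{188815} \approx -5.2962 \cdot 10^{-6}$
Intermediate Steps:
$K{\left(r,m \right)} = 2 r^{2}$ ($K{\left(r,m \right)} = r 2 r = 2 r^{2}$)
$\frac{1}{\left(-497 + \left(121 + 145\right)\right) \left(K{\left(4,-2 \right)} + 7 \cdot 1\right) - 179806} = \frac{1}{\left(-497 + \left(121 + 145\right)\right) \left(2 \cdot 4^{2} + 7 \cdot 1\right) - 179806} = \frac{1}{\left(-497 + 266\right) \left(2 \cdot 16 + 7\right) - 179806} = \frac{1}{- 231 \left(32 + 7\right) - 179806} = \frac{1}{\left(-231\right) 39 - 179806} = \frac{1}{-9009 - 179806} = \frac{1}{-188815} = - \frac{1}{188815}$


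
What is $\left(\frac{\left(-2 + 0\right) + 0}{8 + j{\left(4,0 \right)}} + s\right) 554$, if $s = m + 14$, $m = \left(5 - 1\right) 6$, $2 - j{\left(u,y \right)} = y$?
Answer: $\frac{104706}{5} \approx 20941.0$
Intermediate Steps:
$j{\left(u,y \right)} = 2 - y$
$m = 24$ ($m = 4 \cdot 6 = 24$)
$s = 38$ ($s = 24 + 14 = 38$)
$\left(\frac{\left(-2 + 0\right) + 0}{8 + j{\left(4,0 \right)}} + s\right) 554 = \left(\frac{\left(-2 + 0\right) + 0}{8 + \left(2 - 0\right)} + 38\right) 554 = \left(\frac{-2 + 0}{8 + \left(2 + 0\right)} + 38\right) 554 = \left(- \frac{2}{8 + 2} + 38\right) 554 = \left(- \frac{2}{10} + 38\right) 554 = \left(\left(-2\right) \frac{1}{10} + 38\right) 554 = \left(- \frac{1}{5} + 38\right) 554 = \frac{189}{5} \cdot 554 = \frac{104706}{5}$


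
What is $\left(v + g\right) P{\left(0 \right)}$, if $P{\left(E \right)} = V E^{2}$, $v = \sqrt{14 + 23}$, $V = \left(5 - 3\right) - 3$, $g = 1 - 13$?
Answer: $0$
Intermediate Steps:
$g = -12$ ($g = 1 - 13 = -12$)
$V = -1$ ($V = 2 - 3 = -1$)
$v = \sqrt{37} \approx 6.0828$
$P{\left(E \right)} = - E^{2}$
$\left(v + g\right) P{\left(0 \right)} = \left(\sqrt{37} - 12\right) \left(- 0^{2}\right) = \left(-12 + \sqrt{37}\right) \left(\left(-1\right) 0\right) = \left(-12 + \sqrt{37}\right) 0 = 0$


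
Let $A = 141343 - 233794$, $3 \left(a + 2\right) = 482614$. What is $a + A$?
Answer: $\frac{205255}{3} \approx 68418.0$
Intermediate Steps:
$a = \frac{482608}{3}$ ($a = -2 + \frac{1}{3} \cdot 482614 = -2 + \frac{482614}{3} = \frac{482608}{3} \approx 1.6087 \cdot 10^{5}$)
$A = -92451$
$a + A = \frac{482608}{3} - 92451 = \frac{205255}{3}$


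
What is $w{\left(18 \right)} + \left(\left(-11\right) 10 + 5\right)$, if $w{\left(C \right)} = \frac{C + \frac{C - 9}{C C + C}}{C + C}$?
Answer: $- \frac{142955}{1368} \approx -104.5$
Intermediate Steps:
$w{\left(C \right)} = \frac{C + \frac{-9 + C}{C + C^{2}}}{2 C}$ ($w{\left(C \right)} = \frac{C + \frac{-9 + C}{C^{2} + C}}{2 C} = \left(C + \frac{-9 + C}{C + C^{2}}\right) \frac{1}{2 C} = \frac{C + \frac{-9 + C}{C + C^{2}}}{2 C}$)
$w{\left(18 \right)} + \left(\left(-11\right) 10 + 5\right) = \frac{-9 + 18 + 18^{2} + 18^{3}}{2 \cdot 324 \left(1 + 18\right)} + \left(\left(-11\right) 10 + 5\right) = \frac{1}{2} \cdot \frac{1}{324} \cdot \frac{1}{19} \left(-9 + 18 + 324 + 5832\right) + \left(-110 + 5\right) = \frac{1}{2} \cdot \frac{1}{324} \cdot \frac{1}{19} \cdot 6165 - 105 = \frac{685}{1368} - 105 = - \frac{142955}{1368}$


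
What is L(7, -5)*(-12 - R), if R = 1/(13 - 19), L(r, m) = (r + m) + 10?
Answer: -142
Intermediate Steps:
L(r, m) = 10 + m + r (L(r, m) = (m + r) + 10 = 10 + m + r)
R = -1/6 (R = 1/(-6) = -1/6 ≈ -0.16667)
L(7, -5)*(-12 - R) = (10 - 5 + 7)*(-12 - 1*(-1/6)) = 12*(-12 + 1/6) = 12*(-71/6) = -142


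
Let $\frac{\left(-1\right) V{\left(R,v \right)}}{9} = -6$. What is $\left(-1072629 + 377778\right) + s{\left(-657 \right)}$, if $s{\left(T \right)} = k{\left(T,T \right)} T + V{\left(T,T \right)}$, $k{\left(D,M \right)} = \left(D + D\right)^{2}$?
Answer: $-1135068369$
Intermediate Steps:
$k{\left(D,M \right)} = 4 D^{2}$ ($k{\left(D,M \right)} = \left(2 D\right)^{2} = 4 D^{2}$)
$V{\left(R,v \right)} = 54$ ($V{\left(R,v \right)} = \left(-9\right) \left(-6\right) = 54$)
$s{\left(T \right)} = 54 + 4 T^{3}$ ($s{\left(T \right)} = 4 T^{2} T + 54 = 4 T^{3} + 54 = 54 + 4 T^{3}$)
$\left(-1072629 + 377778\right) + s{\left(-657 \right)} = \left(-1072629 + 377778\right) + \left(54 + 4 \left(-657\right)^{3}\right) = -694851 + \left(54 + 4 \left(-283593393\right)\right) = -694851 + \left(54 - 1134373572\right) = -694851 - 1134373518 = -1135068369$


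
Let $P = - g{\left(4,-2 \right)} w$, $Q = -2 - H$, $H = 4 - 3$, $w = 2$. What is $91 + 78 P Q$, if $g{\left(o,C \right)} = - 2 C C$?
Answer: $-3653$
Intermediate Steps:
$g{\left(o,C \right)} = - 2 C^{2}$
$H = 1$
$Q = -3$ ($Q = -2 - 1 = -3$)
$P = 16$ ($P = - \left(-2\right) \left(-2\right)^{2} \cdot 2 = - \left(-2\right) 4 \cdot 2 = \left(-1\right) \left(-8\right) 2 = 8 \cdot 2 = 16$)
$91 + 78 P Q = 91 + 78 \cdot 16 \left(-3\right) = 91 + 78 \left(-48\right) = 91 - 3744 = -3653$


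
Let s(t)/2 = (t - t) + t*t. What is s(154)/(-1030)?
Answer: -23716/515 ≈ -46.050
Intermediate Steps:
s(t) = 2*t**2 (s(t) = 2*((t - t) + t*t) = 2*(0 + t**2) = 2*t**2)
s(154)/(-1030) = (2*154**2)/(-1030) = (2*23716)*(-1/1030) = 47432*(-1/1030) = -23716/515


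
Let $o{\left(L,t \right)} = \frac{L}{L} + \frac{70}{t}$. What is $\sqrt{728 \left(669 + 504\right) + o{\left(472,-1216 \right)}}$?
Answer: $\frac{15 \sqrt{87686862}}{152} \approx 924.09$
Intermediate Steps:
$o{\left(L,t \right)} = 1 + \frac{70}{t}$
$\sqrt{728 \left(669 + 504\right) + o{\left(472,-1216 \right)}} = \sqrt{728 \left(669 + 504\right) + \frac{70 - 1216}{-1216}} = \sqrt{728 \cdot 1173 - - \frac{573}{608}} = \sqrt{853944 + \frac{573}{608}} = \sqrt{\frac{519198525}{608}} = \frac{15 \sqrt{87686862}}{152}$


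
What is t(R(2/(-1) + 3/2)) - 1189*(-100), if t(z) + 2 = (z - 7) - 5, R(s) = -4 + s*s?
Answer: 475529/4 ≈ 1.1888e+5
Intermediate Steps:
R(s) = -4 + s²
t(z) = -14 + z (t(z) = -2 + ((z - 7) - 5) = -2 + ((-7 + z) - 5) = -2 + (-12 + z) = -14 + z)
t(R(2/(-1) + 3/2)) - 1189*(-100) = (-14 + (-4 + (2/(-1) + 3/2)²)) - 1189*(-100) = (-14 + (-4 + (2*(-1) + 3*(½))²)) + 118900 = (-14 + (-4 + (-2 + 3/2)²)) + 118900 = (-14 + (-4 + (-½)²)) + 118900 = (-14 + (-4 + ¼)) + 118900 = (-14 - 15/4) + 118900 = -71/4 + 118900 = 475529/4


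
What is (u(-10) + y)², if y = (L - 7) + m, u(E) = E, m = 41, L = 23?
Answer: 2209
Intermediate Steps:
y = 57 (y = (23 - 7) + 41 = 16 + 41 = 57)
(u(-10) + y)² = (-10 + 57)² = 47² = 2209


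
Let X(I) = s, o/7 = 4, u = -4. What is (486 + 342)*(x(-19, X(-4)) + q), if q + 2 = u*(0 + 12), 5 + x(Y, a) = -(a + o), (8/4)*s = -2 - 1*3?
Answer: -66654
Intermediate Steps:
o = 28 (o = 7*4 = 28)
s = -5/2 (s = (-2 - 1*3)/2 = (-2 - 3)/2 = (1/2)*(-5) = -5/2 ≈ -2.5000)
X(I) = -5/2
x(Y, a) = -33 - a (x(Y, a) = -5 - (a + 28) = -5 - (28 + a) = -5 + (-28 - a) = -33 - a)
q = -50 (q = -2 - 4*(0 + 12) = -2 - 4*12 = -2 - 48 = -50)
(486 + 342)*(x(-19, X(-4)) + q) = (486 + 342)*((-33 - 1*(-5/2)) - 50) = 828*((-33 + 5/2) - 50) = 828*(-61/2 - 50) = 828*(-161/2) = -66654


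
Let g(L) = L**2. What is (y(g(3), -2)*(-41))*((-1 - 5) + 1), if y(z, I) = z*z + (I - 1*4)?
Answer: 15375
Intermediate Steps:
y(z, I) = -4 + I + z**2 (y(z, I) = z**2 + (I - 4) = z**2 + (-4 + I) = -4 + I + z**2)
(y(g(3), -2)*(-41))*((-1 - 5) + 1) = ((-4 - 2 + (3**2)**2)*(-41))*((-1 - 5) + 1) = ((-4 - 2 + 9**2)*(-41))*(-6 + 1) = ((-4 - 2 + 81)*(-41))*(-5) = (75*(-41))*(-5) = -3075*(-5) = 15375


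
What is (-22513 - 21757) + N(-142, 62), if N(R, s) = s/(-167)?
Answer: -7393152/167 ≈ -44270.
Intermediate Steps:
N(R, s) = -s/167 (N(R, s) = s*(-1/167) = -s/167)
(-22513 - 21757) + N(-142, 62) = (-22513 - 21757) - 1/167*62 = -44270 - 62/167 = -7393152/167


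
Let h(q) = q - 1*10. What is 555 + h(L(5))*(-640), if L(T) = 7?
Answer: 2475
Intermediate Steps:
h(q) = -10 + q (h(q) = q - 10 = -10 + q)
555 + h(L(5))*(-640) = 555 + (-10 + 7)*(-640) = 555 - 3*(-640) = 555 + 1920 = 2475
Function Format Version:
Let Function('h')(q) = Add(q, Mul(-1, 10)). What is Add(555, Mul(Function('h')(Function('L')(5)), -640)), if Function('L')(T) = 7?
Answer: 2475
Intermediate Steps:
Function('h')(q) = Add(-10, q) (Function('h')(q) = Add(q, -10) = Add(-10, q))
Add(555, Mul(Function('h')(Function('L')(5)), -640)) = Add(555, Mul(Add(-10, 7), -640)) = Add(555, Mul(-3, -640)) = Add(555, 1920) = 2475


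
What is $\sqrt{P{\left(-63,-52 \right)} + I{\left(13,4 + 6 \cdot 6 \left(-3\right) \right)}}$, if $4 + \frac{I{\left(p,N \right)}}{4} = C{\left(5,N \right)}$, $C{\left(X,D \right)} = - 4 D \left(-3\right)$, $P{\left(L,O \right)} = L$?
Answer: $i \sqrt{5071} \approx 71.211 i$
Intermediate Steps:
$C{\left(X,D \right)} = 12 D$
$I{\left(p,N \right)} = -16 + 48 N$ ($I{\left(p,N \right)} = -16 + 4 \cdot 12 N = -16 + 48 N$)
$\sqrt{P{\left(-63,-52 \right)} + I{\left(13,4 + 6 \cdot 6 \left(-3\right) \right)}} = \sqrt{-63 + \left(-16 + 48 \left(4 + 6 \cdot 6 \left(-3\right)\right)\right)} = \sqrt{-63 + \left(-16 + 48 \left(4 + 36 \left(-3\right)\right)\right)} = \sqrt{-63 + \left(-16 + 48 \left(4 - 108\right)\right)} = \sqrt{-63 + \left(-16 + 48 \left(-104\right)\right)} = \sqrt{-63 - 5008} = \sqrt{-5071} = i \sqrt{5071}$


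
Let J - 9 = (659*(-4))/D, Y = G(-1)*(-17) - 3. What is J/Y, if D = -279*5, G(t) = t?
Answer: 15191/19530 ≈ 0.77783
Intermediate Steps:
D = -1395
Y = 14 (Y = -1*(-17) - 3 = 17 - 3 = 14)
J = 15191/1395 (J = 9 + (659*(-4))/(-1395) = 9 - 2636*(-1/1395) = 9 + 2636/1395 = 15191/1395 ≈ 10.890)
J/Y = (15191/1395)/14 = (15191/1395)*(1/14) = 15191/19530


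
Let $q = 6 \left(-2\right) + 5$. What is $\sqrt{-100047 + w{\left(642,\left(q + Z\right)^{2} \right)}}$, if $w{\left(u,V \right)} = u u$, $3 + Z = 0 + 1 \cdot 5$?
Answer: $\sqrt{312117} \approx 558.67$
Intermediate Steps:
$Z = 2$ ($Z = -3 + \left(0 + 1 \cdot 5\right) = -3 + \left(0 + 5\right) = -3 + 5 = 2$)
$q = -7$ ($q = -12 + 5 = -7$)
$w{\left(u,V \right)} = u^{2}$
$\sqrt{-100047 + w{\left(642,\left(q + Z\right)^{2} \right)}} = \sqrt{-100047 + 642^{2}} = \sqrt{-100047 + 412164} = \sqrt{312117}$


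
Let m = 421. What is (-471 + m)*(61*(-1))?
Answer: 3050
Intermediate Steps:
(-471 + m)*(61*(-1)) = (-471 + 421)*(61*(-1)) = -50*(-61) = 3050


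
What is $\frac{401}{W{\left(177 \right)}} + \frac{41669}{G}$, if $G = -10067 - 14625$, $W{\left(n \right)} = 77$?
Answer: $\frac{6692979}{1901284} \approx 3.5202$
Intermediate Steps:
$G = -24692$
$\frac{401}{W{\left(177 \right)}} + \frac{41669}{G} = \frac{401}{77} + \frac{41669}{-24692} = 401 \cdot \frac{1}{77} + 41669 \left(- \frac{1}{24692}\right) = \frac{401}{77} - \frac{41669}{24692} = \frac{6692979}{1901284}$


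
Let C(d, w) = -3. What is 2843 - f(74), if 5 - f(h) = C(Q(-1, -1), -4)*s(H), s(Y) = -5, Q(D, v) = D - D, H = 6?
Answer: 2853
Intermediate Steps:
Q(D, v) = 0
f(h) = -10 (f(h) = 5 - (-3)*(-5) = 5 - 1*15 = 5 - 15 = -10)
2843 - f(74) = 2843 - 1*(-10) = 2843 + 10 = 2853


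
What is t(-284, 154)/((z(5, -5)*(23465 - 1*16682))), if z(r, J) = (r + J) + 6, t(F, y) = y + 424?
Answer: 17/1197 ≈ 0.014202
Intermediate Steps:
t(F, y) = 424 + y
z(r, J) = 6 + J + r (z(r, J) = (J + r) + 6 = 6 + J + r)
t(-284, 154)/((z(5, -5)*(23465 - 1*16682))) = (424 + 154)/(((6 - 5 + 5)*(23465 - 1*16682))) = 578/((6*(23465 - 16682))) = 578/((6*6783)) = 578/40698 = 578*(1/40698) = 17/1197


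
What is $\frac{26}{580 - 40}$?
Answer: $\frac{13}{270} \approx 0.048148$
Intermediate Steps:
$\frac{26}{580 - 40} = \frac{26}{540} = 26 \cdot \frac{1}{540} = \frac{13}{270}$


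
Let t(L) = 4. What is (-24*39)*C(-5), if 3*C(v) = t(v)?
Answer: -1248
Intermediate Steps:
C(v) = 4/3 (C(v) = (1/3)*4 = 4/3)
(-24*39)*C(-5) = -24*39*(4/3) = -936*4/3 = -1248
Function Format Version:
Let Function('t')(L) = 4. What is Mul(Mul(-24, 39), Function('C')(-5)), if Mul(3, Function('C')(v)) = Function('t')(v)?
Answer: -1248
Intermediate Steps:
Function('C')(v) = Rational(4, 3) (Function('C')(v) = Mul(Rational(1, 3), 4) = Rational(4, 3))
Mul(Mul(-24, 39), Function('C')(-5)) = Mul(Mul(-24, 39), Rational(4, 3)) = Mul(-936, Rational(4, 3)) = -1248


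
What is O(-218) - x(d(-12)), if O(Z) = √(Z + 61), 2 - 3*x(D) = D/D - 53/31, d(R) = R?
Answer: -28/31 + I*√157 ≈ -0.90323 + 12.53*I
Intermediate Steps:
x(D) = 28/31 (x(D) = ⅔ - (D/D - 53/31)/3 = ⅔ - (1 - 53*1/31)/3 = ⅔ - (1 - 53/31)/3 = ⅔ - ⅓*(-22/31) = ⅔ + 22/93 = 28/31)
O(Z) = √(61 + Z)
O(-218) - x(d(-12)) = √(61 - 218) - 1*28/31 = √(-157) - 28/31 = I*√157 - 28/31 = -28/31 + I*√157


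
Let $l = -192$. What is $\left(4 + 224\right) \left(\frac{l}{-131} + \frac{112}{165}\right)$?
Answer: $\frac{3522752}{7205} \approx 488.93$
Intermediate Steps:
$\left(4 + 224\right) \left(\frac{l}{-131} + \frac{112}{165}\right) = \left(4 + 224\right) \left(- \frac{192}{-131} + \frac{112}{165}\right) = 228 \left(\left(-192\right) \left(- \frac{1}{131}\right) + 112 \cdot \frac{1}{165}\right) = 228 \left(\frac{192}{131} + \frac{112}{165}\right) = 228 \cdot \frac{46352}{21615} = \frac{3522752}{7205}$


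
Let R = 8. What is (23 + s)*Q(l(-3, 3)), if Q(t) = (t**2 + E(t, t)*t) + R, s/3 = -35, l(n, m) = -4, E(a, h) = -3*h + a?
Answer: 656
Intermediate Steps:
E(a, h) = a - 3*h
s = -105 (s = 3*(-35) = -105)
Q(t) = 8 - t**2 (Q(t) = (t**2 + (t - 3*t)*t) + 8 = (t**2 + (-2*t)*t) + 8 = (t**2 - 2*t**2) + 8 = -t**2 + 8 = 8 - t**2)
(23 + s)*Q(l(-3, 3)) = (23 - 105)*(8 - 1*(-4)**2) = -82*(8 - 1*16) = -82*(8 - 16) = -82*(-8) = 656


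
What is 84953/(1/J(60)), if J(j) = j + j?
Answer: 10194360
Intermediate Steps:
J(j) = 2*j
84953/(1/J(60)) = 84953/(1/(2*60)) = 84953/(1/120) = 84953*120 = 10194360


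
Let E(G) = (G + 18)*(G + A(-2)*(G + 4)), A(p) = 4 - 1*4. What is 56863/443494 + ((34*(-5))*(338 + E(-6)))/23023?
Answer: -2677948833/1458651766 ≈ -1.8359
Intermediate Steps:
A(p) = 0 (A(p) = 4 - 4 = 0)
E(G) = G*(18 + G) (E(G) = (G + 18)*(G + 0*(G + 4)) = (18 + G)*(G + 0*(4 + G)) = (18 + G)*(G + 0) = (18 + G)*G = G*(18 + G))
56863/443494 + ((34*(-5))*(338 + E(-6)))/23023 = 56863/443494 + ((34*(-5))*(338 - 6*(18 - 6)))/23023 = 56863*(1/443494) - 170*(338 - 6*12)*(1/23023) = 56863/443494 - 170*(338 - 72)*(1/23023) = 56863/443494 - 170*266*(1/23023) = 56863/443494 - 45220*1/23023 = 56863/443494 - 6460/3289 = -2677948833/1458651766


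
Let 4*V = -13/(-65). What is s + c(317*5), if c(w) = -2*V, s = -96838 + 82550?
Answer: -142881/10 ≈ -14288.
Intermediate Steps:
V = 1/20 (V = (-13/(-65))/4 = (-13*(-1/65))/4 = (1/4)*(1/5) = 1/20 ≈ 0.050000)
s = -14288
c(w) = -1/10 (c(w) = -2*1/20 = -1/10)
s + c(317*5) = -14288 - 1/10 = -142881/10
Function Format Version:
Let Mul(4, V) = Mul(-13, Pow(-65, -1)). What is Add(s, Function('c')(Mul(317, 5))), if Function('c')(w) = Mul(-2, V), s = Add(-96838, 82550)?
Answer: Rational(-142881, 10) ≈ -14288.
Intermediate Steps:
V = Rational(1, 20) (V = Mul(Rational(1, 4), Mul(-13, Pow(-65, -1))) = Mul(Rational(1, 4), Mul(-13, Rational(-1, 65))) = Mul(Rational(1, 4), Rational(1, 5)) = Rational(1, 20) ≈ 0.050000)
s = -14288
Function('c')(w) = Rational(-1, 10) (Function('c')(w) = Mul(-2, Rational(1, 20)) = Rational(-1, 10))
Add(s, Function('c')(Mul(317, 5))) = Add(-14288, Rational(-1, 10)) = Rational(-142881, 10)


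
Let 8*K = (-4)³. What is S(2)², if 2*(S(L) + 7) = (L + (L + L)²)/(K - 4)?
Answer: 961/16 ≈ 60.063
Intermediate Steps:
K = -8 (K = (⅛)*(-4)³ = (⅛)*(-64) = -8)
S(L) = -7 - L²/6 - L/24 (S(L) = -7 + ((L + (L + L)²)/(-8 - 4))/2 = -7 + ((L + (2*L)²)/(-12))/2 = -7 + ((L + 4*L²)*(-1/12))/2 = -7 + (-L²/3 - L/12)/2 = -7 + (-L²/6 - L/24) = -7 - L²/6 - L/24)
S(2)² = (-7 - ⅙*2² - 1/24*2)² = (-7 - ⅙*4 - 1/12)² = (-7 - ⅔ - 1/12)² = (-31/4)² = 961/16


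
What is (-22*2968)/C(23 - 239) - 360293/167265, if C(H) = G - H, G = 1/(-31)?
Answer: -13639438411/44793567 ≈ -304.50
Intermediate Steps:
G = -1/31 ≈ -0.032258
C(H) = -1/31 - H
(-22*2968)/C(23 - 239) - 360293/167265 = (-22*2968)/(-1/31 - (23 - 239)) - 360293/167265 = -65296/(-1/31 - 1*(-216)) - 360293*1/167265 = -65296/(-1/31 + 216) - 360293/167265 = -65296/6695/31 - 360293/167265 = -65296*31/6695 - 360293/167265 = -2024176/6695 - 360293/167265 = -13639438411/44793567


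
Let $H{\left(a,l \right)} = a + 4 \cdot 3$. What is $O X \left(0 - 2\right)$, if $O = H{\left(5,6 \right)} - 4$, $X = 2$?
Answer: $-52$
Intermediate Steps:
$H{\left(a,l \right)} = 12 + a$ ($H{\left(a,l \right)} = a + 12 = 12 + a$)
$O = 13$ ($O = \left(12 + 5\right) - 4 = 17 - 4 = 13$)
$O X \left(0 - 2\right) = 13 \cdot 2 \left(0 - 2\right) = 13 \cdot 2 \left(-2\right) = 13 \left(-4\right) = -52$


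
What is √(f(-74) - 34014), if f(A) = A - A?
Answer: I*√34014 ≈ 184.43*I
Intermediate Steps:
f(A) = 0
√(f(-74) - 34014) = √(0 - 34014) = √(-34014) = I*√34014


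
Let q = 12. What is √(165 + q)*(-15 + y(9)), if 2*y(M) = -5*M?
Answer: -75*√177/2 ≈ -498.91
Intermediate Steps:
y(M) = -5*M/2 (y(M) = (-5*M)/2 = -5*M/2)
√(165 + q)*(-15 + y(9)) = √(165 + 12)*(-15 - 5/2*9) = √177*(-15 - 45/2) = √177*(-75/2) = -75*√177/2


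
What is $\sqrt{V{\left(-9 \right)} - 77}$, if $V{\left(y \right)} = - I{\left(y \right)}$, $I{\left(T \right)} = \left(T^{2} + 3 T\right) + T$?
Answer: $i \sqrt{122} \approx 11.045 i$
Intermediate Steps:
$I{\left(T \right)} = T^{2} + 4 T$
$V{\left(y \right)} = - y \left(4 + y\right)$
$\sqrt{V{\left(-9 \right)} - 77} = \sqrt{\left(-1\right) \left(-9\right) \left(4 - 9\right) - 77} = \sqrt{\left(-1\right) \left(-9\right) \left(-5\right) - 77} = \sqrt{-45 - 77} = \sqrt{-122} = i \sqrt{122}$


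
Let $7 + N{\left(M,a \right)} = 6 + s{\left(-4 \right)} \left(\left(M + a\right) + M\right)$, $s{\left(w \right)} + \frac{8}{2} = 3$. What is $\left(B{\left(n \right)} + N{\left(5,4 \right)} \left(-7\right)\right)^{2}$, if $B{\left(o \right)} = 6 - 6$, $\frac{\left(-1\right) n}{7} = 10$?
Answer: $11025$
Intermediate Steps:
$n = -70$ ($n = \left(-7\right) 10 = -70$)
$B{\left(o \right)} = 0$
$s{\left(w \right)} = -1$ ($s{\left(w \right)} = -4 + 3 = -1$)
$N{\left(M,a \right)} = -1 - a - 2 M$ ($N{\left(M,a \right)} = -7 - \left(-6 + a + 2 M\right) = -1 - a - 2 M$)
$\left(B{\left(n \right)} + N{\left(5,4 \right)} \left(-7\right)\right)^{2} = \left(0 + \left(-1 - 4 - 10\right) \left(-7\right)\right)^{2} = \left(0 - -105\right)^{2} = \left(0 + 105\right)^{2} = 105^{2} = 11025$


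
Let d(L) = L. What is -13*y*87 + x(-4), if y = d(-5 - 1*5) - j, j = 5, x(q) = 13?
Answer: 16978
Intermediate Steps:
y = -15 (y = (-5 - 1*5) - 1*5 = (-5 - 5) - 5 = -10 - 5 = -15)
-13*y*87 + x(-4) = -13*(-15)*87 + 13 = 195*87 + 13 = 16965 + 13 = 16978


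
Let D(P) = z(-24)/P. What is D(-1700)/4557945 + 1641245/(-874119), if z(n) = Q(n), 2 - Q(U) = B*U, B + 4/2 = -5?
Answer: -8512180324959/4533545350250 ≈ -1.8776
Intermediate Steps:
B = -7 (B = -2 - 5 = -7)
Q(U) = 2 + 7*U (Q(U) = 2 - (-7)*U = 2 + 7*U)
z(n) = 2 + 7*n
D(P) = -166/P (D(P) = (2 + 7*(-24))/P = (2 - 168)/P = -166/P)
D(-1700)/4557945 + 1641245/(-874119) = -166/(-1700)/4557945 + 1641245/(-874119) = -166*(-1/1700)*(1/4557945) + 1641245*(-1/874119) = (83/850)*(1/4557945) - 1641245/874119 = 1/46677750 - 1641245/874119 = -8512180324959/4533545350250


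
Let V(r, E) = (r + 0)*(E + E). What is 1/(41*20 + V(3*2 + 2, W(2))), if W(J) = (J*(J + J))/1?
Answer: 1/948 ≈ 0.0010549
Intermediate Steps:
W(J) = 2*J² (W(J) = (J*(2*J))*1 = (2*J²)*1 = 2*J²)
V(r, E) = 2*E*r (V(r, E) = r*(2*E) = 2*E*r)
1/(41*20 + V(3*2 + 2, W(2))) = 1/(41*20 + 2*(2*2²)*(3*2 + 2)) = 1/(820 + 2*(2*4)*(6 + 2)) = 1/(820 + 2*8*8) = 1/(820 + 128) = 1/948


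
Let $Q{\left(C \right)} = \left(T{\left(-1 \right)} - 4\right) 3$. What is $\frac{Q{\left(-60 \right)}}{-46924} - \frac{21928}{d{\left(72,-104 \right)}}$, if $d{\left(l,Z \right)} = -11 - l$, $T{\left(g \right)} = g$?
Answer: $\frac{1028950717}{3894692} \approx 264.19$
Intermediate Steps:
$Q{\left(C \right)} = -15$ ($Q{\left(C \right)} = \left(-1 - 4\right) 3 = \left(-5\right) 3 = -15$)
$\frac{Q{\left(-60 \right)}}{-46924} - \frac{21928}{d{\left(72,-104 \right)}} = - \frac{15}{-46924} - \frac{21928}{-11 - 72} = \left(-15\right) \left(- \frac{1}{46924}\right) - \frac{21928}{-11 - 72} = \frac{15}{46924} - \frac{21928}{-83} = \frac{15}{46924} - - \frac{21928}{83} = \frac{15}{46924} + \frac{21928}{83} = \frac{1028950717}{3894692}$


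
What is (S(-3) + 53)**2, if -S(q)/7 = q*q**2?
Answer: 58564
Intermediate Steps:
S(q) = -7*q**3 (S(q) = -7*q*q**2 = -7*q**3)
(S(-3) + 53)**2 = (-7*(-3)**3 + 53)**2 = (-7*(-27) + 53)**2 = (189 + 53)**2 = 242**2 = 58564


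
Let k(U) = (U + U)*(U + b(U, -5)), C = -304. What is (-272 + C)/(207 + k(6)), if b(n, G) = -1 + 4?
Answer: -64/35 ≈ -1.8286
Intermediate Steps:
b(n, G) = 3
k(U) = 2*U*(3 + U) (k(U) = (U + U)*(U + 3) = (2*U)*(3 + U) = 2*U*(3 + U))
(-272 + C)/(207 + k(6)) = (-272 - 304)/(207 + 2*6*(3 + 6)) = -576/(207 + 2*6*9) = -576/(207 + 108) = -576/315 = -576*1/315 = -64/35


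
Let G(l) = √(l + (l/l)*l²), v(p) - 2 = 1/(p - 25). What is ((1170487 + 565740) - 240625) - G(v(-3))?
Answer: 1495602 - √4565/28 ≈ 1.4956e+6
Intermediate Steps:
v(p) = 2 + 1/(-25 + p) (v(p) = 2 + 1/(p - 25) = 2 + 1/(-25 + p))
G(l) = √(l + l²) (G(l) = √(l + 1*l²) = √(l + l²))
((1170487 + 565740) - 240625) - G(v(-3)) = ((1170487 + 565740) - 240625) - √(((-49 + 2*(-3))/(-25 - 3))*(1 + (-49 + 2*(-3))/(-25 - 3))) = (1736227 - 240625) - √(((-49 - 6)/(-28))*(1 + (-49 - 6)/(-28))) = 1495602 - √((-1/28*(-55))*(1 - 1/28*(-55))) = 1495602 - √(55*(1 + 55/28)/28) = 1495602 - √((55/28)*(83/28)) = 1495602 - √(4565/784) = 1495602 - √4565/28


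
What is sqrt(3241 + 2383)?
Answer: 2*sqrt(1406) ≈ 74.993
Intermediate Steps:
sqrt(3241 + 2383) = sqrt(5624) = 2*sqrt(1406)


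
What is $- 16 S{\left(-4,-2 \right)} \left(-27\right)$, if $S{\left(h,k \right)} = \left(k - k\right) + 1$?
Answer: $432$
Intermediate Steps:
$S{\left(h,k \right)} = 1$ ($S{\left(h,k \right)} = 0 + 1 = 1$)
$- 16 S{\left(-4,-2 \right)} \left(-27\right) = \left(-16\right) 1 \left(-27\right) = \left(-16\right) \left(-27\right) = 432$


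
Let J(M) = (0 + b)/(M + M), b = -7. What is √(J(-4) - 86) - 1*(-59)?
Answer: 59 + I*√1362/4 ≈ 59.0 + 9.2263*I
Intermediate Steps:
J(M) = -7/(2*M) (J(M) = (0 - 7)/(M + M) = -7*1/(2*M) = -7/(2*M))
√(J(-4) - 86) - 1*(-59) = √(-7/2/(-4) - 86) - 1*(-59) = √(-7/2*(-¼) - 86) + 59 = √(7/8 - 86) + 59 = √(-681/8) + 59 = I*√1362/4 + 59 = 59 + I*√1362/4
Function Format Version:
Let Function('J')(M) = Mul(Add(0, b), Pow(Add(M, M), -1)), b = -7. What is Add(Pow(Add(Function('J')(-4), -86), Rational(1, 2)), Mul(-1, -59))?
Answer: Add(59, Mul(Rational(1, 4), I, Pow(1362, Rational(1, 2)))) ≈ Add(59.000, Mul(9.2263, I))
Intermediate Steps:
Function('J')(M) = Mul(Rational(-7, 2), Pow(M, -1)) (Function('J')(M) = Mul(Add(0, -7), Pow(Add(M, M), -1)) = Mul(-7, Pow(Mul(2, M), -1)) = Mul(-7, Mul(Rational(1, 2), Pow(M, -1))) = Mul(Rational(-7, 2), Pow(M, -1)))
Add(Pow(Add(Function('J')(-4), -86), Rational(1, 2)), Mul(-1, -59)) = Add(Pow(Add(Mul(Rational(-7, 2), Pow(-4, -1)), -86), Rational(1, 2)), Mul(-1, -59)) = Add(Pow(Add(Mul(Rational(-7, 2), Rational(-1, 4)), -86), Rational(1, 2)), 59) = Add(Pow(Add(Rational(7, 8), -86), Rational(1, 2)), 59) = Add(Pow(Rational(-681, 8), Rational(1, 2)), 59) = Add(Mul(Rational(1, 4), I, Pow(1362, Rational(1, 2))), 59) = Add(59, Mul(Rational(1, 4), I, Pow(1362, Rational(1, 2))))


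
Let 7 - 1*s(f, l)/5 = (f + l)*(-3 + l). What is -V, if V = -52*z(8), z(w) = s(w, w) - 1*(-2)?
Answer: -18876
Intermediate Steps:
s(f, l) = 35 - 5*(-3 + l)*(f + l) (s(f, l) = 35 - 5*(f + l)*(-3 + l) = 35 - 5*(-3 + l)*(f + l))
z(w) = 37 - 10*w**2 + 30*w (z(w) = (35 - 5*w**2 + 15*w + 15*w - 5*w*w) - 1*(-2) = (35 - 5*w**2 + 15*w + 15*w - 5*w**2) + 2 = (35 - 10*w**2 + 30*w) + 2 = 37 - 10*w**2 + 30*w)
V = 18876 (V = -52*(37 - 10*8**2 + 30*8) = -52*(37 - 10*64 + 240) = -52*(37 - 640 + 240) = -52*(-363) = 18876)
-V = -1*18876 = -18876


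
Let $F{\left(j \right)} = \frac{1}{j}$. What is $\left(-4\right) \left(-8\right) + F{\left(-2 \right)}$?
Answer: $\frac{63}{2} \approx 31.5$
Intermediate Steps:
$\left(-4\right) \left(-8\right) + F{\left(-2 \right)} = \left(-4\right) \left(-8\right) + \frac{1}{-2} = 32 - \frac{1}{2} = \frac{63}{2}$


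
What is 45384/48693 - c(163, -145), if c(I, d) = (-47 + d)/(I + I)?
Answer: 4024040/2645653 ≈ 1.5210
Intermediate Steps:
c(I, d) = (-47 + d)/(2*I) (c(I, d) = (-47 + d)/((2*I)) = (-47 + d)*(1/(2*I)) = (-47 + d)/(2*I))
45384/48693 - c(163, -145) = 45384/48693 - (-47 - 145)/(2*163) = 45384*(1/48693) - (-192)/(2*163) = 15128/16231 - 1*(-96/163) = 15128/16231 + 96/163 = 4024040/2645653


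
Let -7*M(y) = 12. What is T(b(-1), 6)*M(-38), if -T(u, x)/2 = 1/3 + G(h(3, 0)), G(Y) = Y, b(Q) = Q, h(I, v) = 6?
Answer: 152/7 ≈ 21.714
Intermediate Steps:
M(y) = -12/7 (M(y) = -1/7*12 = -12/7)
T(u, x) = -38/3 (T(u, x) = -2*(1/3 + 6) = -2*19/3 = -38/3)
T(b(-1), 6)*M(-38) = -38/3*(-12/7) = 152/7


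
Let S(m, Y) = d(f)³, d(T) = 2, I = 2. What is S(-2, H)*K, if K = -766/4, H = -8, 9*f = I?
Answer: -1532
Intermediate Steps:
f = 2/9 (f = (⅑)*2 = 2/9 ≈ 0.22222)
S(m, Y) = 8 (S(m, Y) = 2³ = 8)
K = -383/2 (K = -766*¼ = -383/2 ≈ -191.50)
S(-2, H)*K = 8*(-383/2) = -1532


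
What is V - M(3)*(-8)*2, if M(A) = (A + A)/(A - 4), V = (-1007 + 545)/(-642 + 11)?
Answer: -60114/631 ≈ -95.268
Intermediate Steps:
V = 462/631 (V = -462/(-631) = -462*(-1/631) = 462/631 ≈ 0.73217)
M(A) = 2*A/(-4 + A) (M(A) = (2*A)/(-4 + A) = 2*A/(-4 + A))
V - M(3)*(-8)*2 = 462/631 - (2*3/(-4 + 3))*(-8)*2 = 462/631 - (2*3/(-1))*(-8)*2 = 462/631 - (2*3*(-1))*(-8)*2 = 462/631 - (-6*(-8))*2 = 462/631 - 48*2 = 462/631 - 1*96 = 462/631 - 96 = -60114/631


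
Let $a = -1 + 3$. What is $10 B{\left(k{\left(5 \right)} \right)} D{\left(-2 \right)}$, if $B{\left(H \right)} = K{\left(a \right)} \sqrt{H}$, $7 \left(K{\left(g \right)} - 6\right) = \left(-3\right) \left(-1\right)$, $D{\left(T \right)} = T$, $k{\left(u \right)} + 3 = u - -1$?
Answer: $- \frac{900 \sqrt{3}}{7} \approx -222.69$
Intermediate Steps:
$k{\left(u \right)} = -2 + u$ ($k{\left(u \right)} = -3 + \left(u - -1\right) = -3 + \left(u + 1\right) = -3 + \left(1 + u\right) = -2 + u$)
$a = 2$
$K{\left(g \right)} = \frac{45}{7}$ ($K{\left(g \right)} = 6 + \frac{\left(-3\right) \left(-1\right)}{7} = 6 + \frac{1}{7} \cdot 3 = 6 + \frac{3}{7} = \frac{45}{7}$)
$B{\left(H \right)} = \frac{45 \sqrt{H}}{7}$
$10 B{\left(k{\left(5 \right)} \right)} D{\left(-2 \right)} = 10 \frac{45 \sqrt{-2 + 5}}{7} \left(-2\right) = 10 \frac{45 \sqrt{3}}{7} \left(-2\right) = \frac{450 \sqrt{3}}{7} \left(-2\right) = - \frac{900 \sqrt{3}}{7}$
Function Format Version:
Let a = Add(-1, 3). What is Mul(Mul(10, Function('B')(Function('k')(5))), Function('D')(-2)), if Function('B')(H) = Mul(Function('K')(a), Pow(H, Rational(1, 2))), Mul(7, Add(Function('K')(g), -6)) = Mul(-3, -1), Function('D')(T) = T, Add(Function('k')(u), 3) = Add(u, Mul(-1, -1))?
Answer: Mul(Rational(-900, 7), Pow(3, Rational(1, 2))) ≈ -222.69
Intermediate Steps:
Function('k')(u) = Add(-2, u) (Function('k')(u) = Add(-3, Add(u, Mul(-1, -1))) = Add(-3, Add(u, 1)) = Add(-3, Add(1, u)) = Add(-2, u))
a = 2
Function('K')(g) = Rational(45, 7) (Function('K')(g) = Add(6, Mul(Rational(1, 7), Mul(-3, -1))) = Add(6, Mul(Rational(1, 7), 3)) = Add(6, Rational(3, 7)) = Rational(45, 7))
Function('B')(H) = Mul(Rational(45, 7), Pow(H, Rational(1, 2)))
Mul(Mul(10, Function('B')(Function('k')(5))), Function('D')(-2)) = Mul(Mul(10, Mul(Rational(45, 7), Pow(Add(-2, 5), Rational(1, 2)))), -2) = Mul(Mul(10, Mul(Rational(45, 7), Pow(3, Rational(1, 2)))), -2) = Mul(Mul(Rational(450, 7), Pow(3, Rational(1, 2))), -2) = Mul(Rational(-900, 7), Pow(3, Rational(1, 2)))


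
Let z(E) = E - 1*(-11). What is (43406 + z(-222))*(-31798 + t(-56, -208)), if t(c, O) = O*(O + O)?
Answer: 2364062350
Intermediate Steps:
t(c, O) = 2*O² (t(c, O) = O*(2*O) = 2*O²)
z(E) = 11 + E (z(E) = E + 11 = 11 + E)
(43406 + z(-222))*(-31798 + t(-56, -208)) = (43406 + (11 - 222))*(-31798 + 2*(-208)²) = (43406 - 211)*(-31798 + 2*43264) = 43195*(-31798 + 86528) = 43195*54730 = 2364062350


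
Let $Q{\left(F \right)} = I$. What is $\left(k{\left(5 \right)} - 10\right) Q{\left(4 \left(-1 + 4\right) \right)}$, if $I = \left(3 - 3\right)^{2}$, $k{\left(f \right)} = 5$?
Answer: $0$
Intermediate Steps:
$I = 0$ ($I = 0^{2} = 0$)
$Q{\left(F \right)} = 0$
$\left(k{\left(5 \right)} - 10\right) Q{\left(4 \left(-1 + 4\right) \right)} = \left(5 - 10\right) 0 = \left(-5\right) 0 = 0$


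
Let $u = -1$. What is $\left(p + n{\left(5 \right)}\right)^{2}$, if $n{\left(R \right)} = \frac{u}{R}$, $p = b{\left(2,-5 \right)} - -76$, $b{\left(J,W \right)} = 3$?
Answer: $\frac{155236}{25} \approx 6209.4$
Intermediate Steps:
$p = 79$ ($p = 3 - -76 = 3 + 76 = 79$)
$n{\left(R \right)} = - \frac{1}{R}$
$\left(p + n{\left(5 \right)}\right)^{2} = \left(79 - \frac{1}{5}\right)^{2} = \left(\frac{394}{5}\right)^{2} = \frac{155236}{25}$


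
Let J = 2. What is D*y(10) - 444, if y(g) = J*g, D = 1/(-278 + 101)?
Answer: -78608/177 ≈ -444.11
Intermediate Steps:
D = -1/177 (D = 1/(-177) = -1/177 ≈ -0.0056497)
y(g) = 2*g
D*y(10) - 444 = -2*10/177 - 444 = -1/177*20 - 444 = -20/177 - 444 = -78608/177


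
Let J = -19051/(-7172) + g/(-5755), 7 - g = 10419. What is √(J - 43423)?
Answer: I*√18492106541778371865/20637430 ≈ 208.37*I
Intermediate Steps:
g = -10412 (g = 7 - 1*10419 = 7 - 10419 = -10412)
J = 184313369/41274860 (J = -19051/(-7172) - 10412/(-5755) = -19051*(-1/7172) - 10412*(-1/5755) = 19051/7172 + 10412/5755 = 184313369/41274860 ≈ 4.4655)
√(J - 43423) = √(184313369/41274860 - 43423) = √(-1792093932411/41274860) = I*√18492106541778371865/20637430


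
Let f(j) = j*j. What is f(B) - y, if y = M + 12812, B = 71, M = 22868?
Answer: -30639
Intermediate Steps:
y = 35680 (y = 22868 + 12812 = 35680)
f(j) = j²
f(B) - y = 71² - 1*35680 = 5041 - 35680 = -30639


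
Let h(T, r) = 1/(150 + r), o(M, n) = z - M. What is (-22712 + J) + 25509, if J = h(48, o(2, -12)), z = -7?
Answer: 394378/141 ≈ 2797.0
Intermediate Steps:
o(M, n) = -7 - M
J = 1/141 (J = 1/(150 + (-7 - 1*2)) = 1/(150 + (-7 - 2)) = 1/(150 - 9) = 1/141 ≈ 0.0070922)
(-22712 + J) + 25509 = (-22712 + 1/141) + 25509 = -3202391/141 + 25509 = 394378/141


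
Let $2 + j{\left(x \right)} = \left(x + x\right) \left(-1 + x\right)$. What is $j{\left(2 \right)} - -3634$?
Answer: $3636$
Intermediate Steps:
$j{\left(x \right)} = -2 + 2 x \left(-1 + x\right)$ ($j{\left(x \right)} = -2 + \left(x + x\right) \left(-1 + x\right) = -2 + 2 x \left(-1 + x\right)$)
$j{\left(2 \right)} - -3634 = \left(-2 - 4 + 2 \cdot 2^{2}\right) - -3634 = \left(-2 - 4 + 2 \cdot 4\right) + 3634 = \left(-2 - 4 + 8\right) + 3634 = 2 + 3634 = 3636$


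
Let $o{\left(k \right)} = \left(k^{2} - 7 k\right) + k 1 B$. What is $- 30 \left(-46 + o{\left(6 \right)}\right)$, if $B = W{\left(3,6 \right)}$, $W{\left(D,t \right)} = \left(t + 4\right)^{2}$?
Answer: $-16440$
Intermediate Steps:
$W{\left(D,t \right)} = \left(4 + t\right)^{2}$
$B = 100$ ($B = \left(4 + 6\right)^{2} = 10^{2} = 100$)
$o{\left(k \right)} = k^{2} + 93 k$ ($o{\left(k \right)} = \left(k^{2} - 7 k\right) + k 1 \cdot 100 = \left(k^{2} - 7 k\right) + k 100 = \left(k^{2} - 7 k\right) + 100 k = k^{2} + 93 k$)
$- 30 \left(-46 + o{\left(6 \right)}\right) = - 30 \left(-46 + 6 \left(93 + 6\right)\right) = - 30 \left(-46 + 6 \cdot 99\right) = - 30 \left(-46 + 594\right) = \left(-30\right) 548 = -16440$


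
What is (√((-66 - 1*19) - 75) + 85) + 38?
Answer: 123 + 4*I*√10 ≈ 123.0 + 12.649*I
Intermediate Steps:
(√((-66 - 1*19) - 75) + 85) + 38 = (√((-66 - 19) - 75) + 85) + 38 = (√(-85 - 75) + 85) + 38 = (√(-160) + 85) + 38 = (4*I*√10 + 85) + 38 = (85 + 4*I*√10) + 38 = 123 + 4*I*√10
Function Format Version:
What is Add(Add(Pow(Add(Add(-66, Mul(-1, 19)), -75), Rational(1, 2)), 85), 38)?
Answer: Add(123, Mul(4, I, Pow(10, Rational(1, 2)))) ≈ Add(123.00, Mul(12.649, I))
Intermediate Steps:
Add(Add(Pow(Add(Add(-66, Mul(-1, 19)), -75), Rational(1, 2)), 85), 38) = Add(Add(Pow(Add(Add(-66, -19), -75), Rational(1, 2)), 85), 38) = Add(Add(Pow(Add(-85, -75), Rational(1, 2)), 85), 38) = Add(Add(Pow(-160, Rational(1, 2)), 85), 38) = Add(Add(Mul(4, I, Pow(10, Rational(1, 2))), 85), 38) = Add(Add(85, Mul(4, I, Pow(10, Rational(1, 2)))), 38) = Add(123, Mul(4, I, Pow(10, Rational(1, 2))))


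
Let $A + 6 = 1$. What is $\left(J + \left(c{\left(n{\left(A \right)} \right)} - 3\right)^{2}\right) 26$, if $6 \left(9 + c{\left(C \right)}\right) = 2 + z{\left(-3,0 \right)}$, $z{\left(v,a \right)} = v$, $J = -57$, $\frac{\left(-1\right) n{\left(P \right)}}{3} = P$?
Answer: $\frac{42601}{18} \approx 2366.7$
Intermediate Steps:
$A = -5$ ($A = -6 + 1 = -5$)
$n{\left(P \right)} = - 3 P$
$c{\left(C \right)} = - \frac{55}{6}$ ($c{\left(C \right)} = -9 + \frac{2 - 3}{6} = -9 + \frac{1}{6} \left(-1\right) = -9 - \frac{1}{6} = - \frac{55}{6}$)
$\left(J + \left(c{\left(n{\left(A \right)} \right)} - 3\right)^{2}\right) 26 = \left(-57 + \left(- \frac{55}{6} - 3\right)^{2}\right) 26 = \left(-57 + \left(- \frac{73}{6}\right)^{2}\right) 26 = \left(-57 + \frac{5329}{36}\right) 26 = \frac{3277}{36} \cdot 26 = \frac{42601}{18}$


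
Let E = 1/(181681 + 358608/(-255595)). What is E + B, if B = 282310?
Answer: 422885778088115/1497948277 ≈ 2.8231e+5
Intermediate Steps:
E = 8245/1497948277 (E = 1/(181681 + 358608*(-1/255595)) = 1/(181681 - 11568/8245) = 1/(1497948277/8245) = 8245/1497948277 ≈ 5.5042e-6)
E + B = 8245/1497948277 + 282310 = 422885778088115/1497948277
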